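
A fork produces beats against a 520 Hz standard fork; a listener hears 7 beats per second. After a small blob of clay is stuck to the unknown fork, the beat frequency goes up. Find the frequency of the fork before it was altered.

513 Hz

|f − 520| = 7, so the fork was at either 513 Hz or 527 Hz.
Adding mass to a fork lowers its frequency; the adjustment lowers the fork's frequency.
The beat rate rose, so the adjustment moved the fork further from 520 Hz — it was already below the reference.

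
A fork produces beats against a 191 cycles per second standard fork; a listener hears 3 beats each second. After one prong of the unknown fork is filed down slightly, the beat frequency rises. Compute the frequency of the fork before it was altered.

194 Hz

|f − 191| = 3, so the fork was at either 188 Hz or 194 Hz.
Filing a prong removes mass and raises the fork's frequency; the adjustment raises the fork's frequency.
The beat rate rose, so the adjustment moved the fork further from 191 Hz — it was already above the reference.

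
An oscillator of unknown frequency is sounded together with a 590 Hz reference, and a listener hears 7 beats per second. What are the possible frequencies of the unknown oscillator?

583 Hz or 597 Hz

|f − 590| = 7, so f = 590 ± 7.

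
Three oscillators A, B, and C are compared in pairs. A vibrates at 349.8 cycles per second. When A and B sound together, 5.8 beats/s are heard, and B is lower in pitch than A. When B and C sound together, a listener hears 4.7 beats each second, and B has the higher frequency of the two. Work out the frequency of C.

339.3 Hz

B is below A, so f_B = 349.8 − 5.8 = 344 Hz.
C is below B, so f_C = 344 − 4.7 = 339.3 Hz.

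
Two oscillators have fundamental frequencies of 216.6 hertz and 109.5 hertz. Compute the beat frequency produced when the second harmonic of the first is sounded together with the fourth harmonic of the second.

4.8 Hz

Second harmonic of the first: 2·216.6 = 433.2 Hz.
Fourth harmonic of the second: 4·109.5 = 438.0 Hz.
f_beat = |433.2 − 438.0| = 4.8 Hz.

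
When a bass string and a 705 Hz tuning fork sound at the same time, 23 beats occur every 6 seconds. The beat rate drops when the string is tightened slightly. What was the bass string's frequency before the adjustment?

Beat frequency = 23/6 = 3.8333 Hz.
|f − 705| = 3.8333, so the bass string was at either 701.1667 Hz or 708.8333 Hz.
Increasing tension raises a string's frequency; the adjustment raises the bass string's frequency.
The beat rate fell, so the adjustment moved the bass string toward 705 Hz — it must have started below the reference.

701.1667 Hz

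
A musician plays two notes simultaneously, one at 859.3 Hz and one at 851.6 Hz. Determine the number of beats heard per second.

Beats arise from superposition of two nearby frequencies; the beat rate is |f₁ − f₂|.
|859.3 − 851.6| = 7.7 Hz.

7.7 Hz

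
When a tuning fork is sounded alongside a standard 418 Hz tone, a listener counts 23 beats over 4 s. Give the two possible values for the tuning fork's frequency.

412.25 Hz or 423.75 Hz

Beat frequency = 23/4 = 5.75 Hz.
|f − 418| = 5.75, so f = 418 ± 5.75.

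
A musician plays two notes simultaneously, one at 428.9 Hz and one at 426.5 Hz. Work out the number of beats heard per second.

The beat frequency equals the magnitude of the frequency difference.
|428.9 − 426.5| = 2.4 Hz.

2.4 Hz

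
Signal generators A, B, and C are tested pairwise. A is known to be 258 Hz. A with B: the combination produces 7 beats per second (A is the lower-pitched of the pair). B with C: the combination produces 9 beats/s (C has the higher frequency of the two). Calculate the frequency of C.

B is above A, so f_B = 258 + 7 = 265 Hz.
C is above B, so f_C = 265 + 9 = 274 Hz.

274 Hz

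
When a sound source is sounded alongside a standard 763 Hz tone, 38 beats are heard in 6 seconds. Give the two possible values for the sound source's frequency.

756.6667 Hz or 769.3333 Hz

Beat frequency = 38/6 = 6.3333 Hz.
|f − 763| = 6.3333, so f = 763 ± 6.3333.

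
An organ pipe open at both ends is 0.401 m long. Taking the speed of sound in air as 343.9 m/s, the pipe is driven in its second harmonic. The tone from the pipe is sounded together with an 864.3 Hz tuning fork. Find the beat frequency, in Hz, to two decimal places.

Open pipe: f_n = n·v/(2L) = 2·343.9/(2·0.401) = 857.6060 Hz.
f_beat = |857.6060 − 864.3| = 6.69 Hz.

6.69 Hz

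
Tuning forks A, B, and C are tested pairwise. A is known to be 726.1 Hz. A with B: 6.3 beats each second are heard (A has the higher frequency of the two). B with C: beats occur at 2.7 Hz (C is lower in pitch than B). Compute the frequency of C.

B is below A, so f_B = 726.1 − 6.3 = 719.8 Hz.
C is below B, so f_C = 719.8 − 2.7 = 717.1 Hz.

717.1 Hz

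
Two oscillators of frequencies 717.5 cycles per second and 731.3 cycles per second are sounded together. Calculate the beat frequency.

The beat frequency equals the magnitude of the frequency difference.
|717.5 − 731.3| = 13.8 Hz.

13.8 Hz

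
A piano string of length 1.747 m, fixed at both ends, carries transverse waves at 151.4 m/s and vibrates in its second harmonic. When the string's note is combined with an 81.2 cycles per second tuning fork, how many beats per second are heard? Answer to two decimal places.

5.46 Hz

For a string fixed at both ends, f_n = n·v/(2L) = 2·151.4/(2·1.747) = 86.6629 Hz.
f_beat = |86.6629 − 81.2| = 5.46 Hz.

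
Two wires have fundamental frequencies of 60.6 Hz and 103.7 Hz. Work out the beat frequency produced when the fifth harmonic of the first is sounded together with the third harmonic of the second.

8.1 Hz

Fifth harmonic of the first: 5·60.6 = 303.0 Hz.
Third harmonic of the second: 3·103.7 = 311.1 Hz.
f_beat = |303.0 − 311.1| = 8.1 Hz.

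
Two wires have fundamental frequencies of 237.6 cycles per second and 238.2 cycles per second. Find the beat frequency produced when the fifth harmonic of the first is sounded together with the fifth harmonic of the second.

3.0 Hz

Fifth harmonic of the first: 5·237.6 = 1188.0 Hz.
Fifth harmonic of the second: 5·238.2 = 1191.0 Hz.
f_beat = |1188.0 − 1191.0| = 3.0 Hz.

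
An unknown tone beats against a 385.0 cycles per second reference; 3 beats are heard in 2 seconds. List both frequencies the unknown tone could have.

383.5 Hz or 386.5 Hz

Beat frequency = 3/2 = 1.5 Hz.
|f − 385.0| = 1.5, so f = 385.0 ± 1.5.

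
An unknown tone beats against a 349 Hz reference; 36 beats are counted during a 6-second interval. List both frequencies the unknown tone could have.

343 Hz or 355 Hz

Beat frequency = 36/6 = 6 Hz.
|f − 349| = 6, so f = 349 ± 6.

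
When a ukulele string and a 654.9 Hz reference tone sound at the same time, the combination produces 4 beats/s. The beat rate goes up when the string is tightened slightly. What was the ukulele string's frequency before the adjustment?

658.9 Hz

|f − 654.9| = 4, so the ukulele string was at either 650.9 Hz or 658.9 Hz.
Increasing tension raises a string's frequency; the adjustment raises the ukulele string's frequency.
The beat rate rose, so the adjustment moved the ukulele string further from 654.9 Hz — it was already above the reference.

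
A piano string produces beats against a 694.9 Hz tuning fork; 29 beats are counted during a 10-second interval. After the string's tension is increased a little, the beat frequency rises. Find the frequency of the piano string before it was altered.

697.8 Hz

Beat frequency = 29/10 = 2.9 Hz.
|f − 694.9| = 2.9, so the piano string was at either 692 Hz or 697.8 Hz.
Higher tension means higher frequency; the adjustment raises the piano string's frequency.
The beat rate rose, so the adjustment moved the piano string further from 694.9 Hz — it was already above the reference.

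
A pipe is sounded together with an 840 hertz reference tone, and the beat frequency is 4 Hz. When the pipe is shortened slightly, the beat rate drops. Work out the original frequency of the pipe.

|f − 840| = 4, so the pipe was at either 836 Hz or 844 Hz.
A shorter pipe has a higher fundamental; the adjustment raises the pipe's frequency.
The beat rate fell, so the adjustment moved the pipe toward 840 Hz — it must have started below the reference.

836 Hz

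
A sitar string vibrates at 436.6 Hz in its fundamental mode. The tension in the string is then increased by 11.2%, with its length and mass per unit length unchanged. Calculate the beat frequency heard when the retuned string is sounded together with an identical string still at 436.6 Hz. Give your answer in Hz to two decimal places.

For a string, f ∝ √T, so the new frequency is 436.6·√1.112 = 460.4009 Hz.
f_beat = |460.4009 − 436.6| = 23.80 Hz.

23.80 Hz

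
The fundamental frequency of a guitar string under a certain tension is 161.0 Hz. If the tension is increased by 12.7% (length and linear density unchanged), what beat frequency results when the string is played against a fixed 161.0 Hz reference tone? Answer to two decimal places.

For a string, f ∝ √T, so the new frequency is 161.0·√1.127 = 170.9180 Hz.
f_beat = |170.9180 − 161.0| = 9.92 Hz.

9.92 Hz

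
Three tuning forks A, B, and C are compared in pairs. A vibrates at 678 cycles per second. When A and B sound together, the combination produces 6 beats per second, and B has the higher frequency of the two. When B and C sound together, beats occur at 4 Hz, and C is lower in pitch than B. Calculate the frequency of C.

B is above A, so f_B = 678 + 6 = 684 Hz.
C is below B, so f_C = 684 − 4 = 680 Hz.

680 Hz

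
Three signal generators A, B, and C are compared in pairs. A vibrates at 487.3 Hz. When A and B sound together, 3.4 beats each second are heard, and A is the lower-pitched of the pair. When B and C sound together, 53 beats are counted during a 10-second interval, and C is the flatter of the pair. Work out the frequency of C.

B is above A, so f_B = 487.3 + 3.4 = 490.7 Hz.
B–C: Beat frequency = 53/10 = 5.3 Hz.
C is below B, so f_C = 490.7 − 5.3 = 485.4 Hz.

485.4 Hz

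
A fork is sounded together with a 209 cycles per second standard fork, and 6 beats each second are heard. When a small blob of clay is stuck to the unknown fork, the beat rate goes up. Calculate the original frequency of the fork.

203 Hz

|f − 209| = 6, so the fork was at either 203 Hz or 215 Hz.
Adding mass to a fork lowers its frequency; the adjustment lowers the fork's frequency.
The beat rate rose, so the adjustment moved the fork further from 209 Hz — it was already below the reference.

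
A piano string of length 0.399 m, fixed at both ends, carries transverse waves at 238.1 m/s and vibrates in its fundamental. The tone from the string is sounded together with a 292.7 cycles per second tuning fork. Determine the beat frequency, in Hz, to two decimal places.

For a string fixed at both ends, f_n = n·v/(2L) = 1·238.1/(2·0.399) = 298.3709 Hz.
f_beat = |298.3709 − 292.7| = 5.67 Hz.

5.67 Hz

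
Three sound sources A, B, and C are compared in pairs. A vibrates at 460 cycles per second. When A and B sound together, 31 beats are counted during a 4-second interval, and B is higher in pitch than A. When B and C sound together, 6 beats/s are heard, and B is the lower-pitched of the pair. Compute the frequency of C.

473.75 Hz

A–B: Beat frequency = 31/4 = 7.75 Hz.
B is above A, so f_B = 460 + 7.75 = 467.75 Hz.
C is above B, so f_C = 467.75 + 6 = 473.75 Hz.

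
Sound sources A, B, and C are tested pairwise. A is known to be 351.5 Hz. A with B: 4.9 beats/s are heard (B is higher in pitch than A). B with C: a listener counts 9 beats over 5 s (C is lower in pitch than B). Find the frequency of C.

B is above A, so f_B = 351.5 + 4.9 = 356.4 Hz.
B–C: Beat frequency = 9/5 = 1.8 Hz.
C is below B, so f_C = 356.4 − 1.8 = 354.6 Hz.

354.6 Hz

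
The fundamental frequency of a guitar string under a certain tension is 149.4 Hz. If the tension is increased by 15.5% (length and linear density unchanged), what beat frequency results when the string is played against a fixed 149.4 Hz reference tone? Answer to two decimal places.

11.16 Hz

For a string, f ∝ √T, so the new frequency is 149.4·√1.155 = 160.5616 Hz.
f_beat = |160.5616 − 149.4| = 11.16 Hz.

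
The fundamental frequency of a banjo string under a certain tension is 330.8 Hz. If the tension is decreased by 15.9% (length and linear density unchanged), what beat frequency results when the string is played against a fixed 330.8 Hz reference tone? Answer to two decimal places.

For a string, f ∝ √T, so the new frequency is 330.8·√0.841 = 303.3636 Hz.
f_beat = |303.3636 − 330.8| = 27.44 Hz.

27.44 Hz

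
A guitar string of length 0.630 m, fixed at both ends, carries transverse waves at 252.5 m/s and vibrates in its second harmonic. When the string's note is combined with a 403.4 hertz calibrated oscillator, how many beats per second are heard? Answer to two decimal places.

2.61 Hz

For a string fixed at both ends, f_n = n·v/(2L) = 2·252.5/(2·0.630) = 400.7937 Hz.
f_beat = |400.7937 − 403.4| = 2.61 Hz.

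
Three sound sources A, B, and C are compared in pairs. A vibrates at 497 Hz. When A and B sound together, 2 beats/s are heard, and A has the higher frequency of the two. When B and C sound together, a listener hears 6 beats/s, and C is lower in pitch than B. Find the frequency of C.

489 Hz

B is below A, so f_B = 497 − 2 = 495 Hz.
C is below B, so f_C = 495 − 6 = 489 Hz.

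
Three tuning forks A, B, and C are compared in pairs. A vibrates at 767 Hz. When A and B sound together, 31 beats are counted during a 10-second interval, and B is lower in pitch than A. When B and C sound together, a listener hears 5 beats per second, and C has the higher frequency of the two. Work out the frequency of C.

A–B: Beat frequency = 31/10 = 3.1 Hz.
B is below A, so f_B = 767 − 3.1 = 763.9 Hz.
C is above B, so f_C = 763.9 + 5 = 768.9 Hz.

768.9 Hz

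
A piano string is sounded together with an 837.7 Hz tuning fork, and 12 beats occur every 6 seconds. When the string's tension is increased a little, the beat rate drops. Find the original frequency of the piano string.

835.7 Hz

Beat frequency = 12/6 = 2 Hz.
|f − 837.7| = 2, so the piano string was at either 835.7 Hz or 839.7 Hz.
Higher tension means higher frequency; the adjustment raises the piano string's frequency.
The beat rate fell, so the adjustment moved the piano string toward 837.7 Hz — it must have started below the reference.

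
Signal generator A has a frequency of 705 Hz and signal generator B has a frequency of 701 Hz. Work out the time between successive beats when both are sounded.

0.250 s

f_beat = |705 − 701| = 4 Hz.
Beat period T = 1 / f_beat = 1 / 4 s.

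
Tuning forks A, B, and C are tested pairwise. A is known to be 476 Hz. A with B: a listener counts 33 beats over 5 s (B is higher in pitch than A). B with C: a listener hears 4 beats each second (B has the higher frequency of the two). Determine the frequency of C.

478.6 Hz

A–B: Beat frequency = 33/5 = 6.6 Hz.
B is above A, so f_B = 476 + 6.6 = 482.6 Hz.
C is below B, so f_C = 482.6 − 4 = 478.6 Hz.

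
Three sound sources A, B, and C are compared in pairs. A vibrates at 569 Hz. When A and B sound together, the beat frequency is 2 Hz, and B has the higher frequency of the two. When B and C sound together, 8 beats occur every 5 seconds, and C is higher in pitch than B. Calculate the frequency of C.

572.6 Hz

B is above A, so f_B = 569 + 2 = 571 Hz.
B–C: Beat frequency = 8/5 = 1.6 Hz.
C is above B, so f_C = 571 + 1.6 = 572.6 Hz.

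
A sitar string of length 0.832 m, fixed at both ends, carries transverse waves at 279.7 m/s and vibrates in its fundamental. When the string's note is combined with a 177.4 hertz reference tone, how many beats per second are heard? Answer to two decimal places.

For a string fixed at both ends, f_n = n·v/(2L) = 1·279.7/(2·0.832) = 168.0889 Hz.
f_beat = |168.0889 − 177.4| = 9.31 Hz.

9.31 Hz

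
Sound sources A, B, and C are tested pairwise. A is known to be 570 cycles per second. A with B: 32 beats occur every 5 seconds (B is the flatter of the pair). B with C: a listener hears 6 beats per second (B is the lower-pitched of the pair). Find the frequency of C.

A–B: Beat frequency = 32/5 = 6.4 Hz.
B is below A, so f_B = 570 − 6.4 = 563.6 Hz.
C is above B, so f_C = 563.6 + 6 = 569.6 Hz.

569.6 Hz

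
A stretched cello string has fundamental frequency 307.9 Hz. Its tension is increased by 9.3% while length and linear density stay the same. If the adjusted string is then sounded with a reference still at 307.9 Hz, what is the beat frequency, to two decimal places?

For a string, f ∝ √T, so the new frequency is 307.9·√1.093 = 321.8991 Hz.
f_beat = |321.8991 − 307.9| = 14.00 Hz.

14.00 Hz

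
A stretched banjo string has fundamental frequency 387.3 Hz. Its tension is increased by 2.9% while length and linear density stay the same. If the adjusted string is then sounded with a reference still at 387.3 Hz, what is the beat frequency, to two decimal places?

For a string, f ∝ √T, so the new frequency is 387.3·√1.029 = 392.8757 Hz.
f_beat = |392.8757 − 387.3| = 5.58 Hz.

5.58 Hz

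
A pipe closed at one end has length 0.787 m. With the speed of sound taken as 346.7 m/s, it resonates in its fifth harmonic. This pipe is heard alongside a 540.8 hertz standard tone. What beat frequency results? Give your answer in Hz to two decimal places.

9.87 Hz

Closed pipe (odd harmonics): f_n = n·v/(4L) = 5·346.7/(4·0.787) = 550.6671 Hz.
f_beat = |550.6671 − 540.8| = 9.87 Hz.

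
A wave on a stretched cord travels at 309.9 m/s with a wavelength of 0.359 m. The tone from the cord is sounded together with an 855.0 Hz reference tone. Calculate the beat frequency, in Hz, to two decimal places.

8.23 Hz

Source frequency f = v/λ = 309.9/0.359 = 863.2312 Hz.
f_beat = |863.2312 − 855.0| = 8.23 Hz.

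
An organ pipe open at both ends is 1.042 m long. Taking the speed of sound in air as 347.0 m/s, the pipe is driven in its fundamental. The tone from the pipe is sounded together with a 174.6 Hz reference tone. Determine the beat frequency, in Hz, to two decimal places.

8.09 Hz

Open pipe: f_n = n·v/(2L) = 1·347.0/(2·1.042) = 166.5067 Hz.
f_beat = |166.5067 − 174.6| = 8.09 Hz.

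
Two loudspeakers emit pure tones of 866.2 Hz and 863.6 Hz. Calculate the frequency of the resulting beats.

The beat frequency equals the magnitude of the frequency difference.
|866.2 − 863.6| = 2.6 Hz.

2.6 Hz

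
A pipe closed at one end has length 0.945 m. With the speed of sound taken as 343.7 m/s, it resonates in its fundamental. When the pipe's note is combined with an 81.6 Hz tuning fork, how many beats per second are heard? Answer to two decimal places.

Closed pipe (odd harmonics): f_n = n·v/(4L) = 1·343.7/(4·0.945) = 90.9259 Hz.
f_beat = |90.9259 − 81.6| = 9.33 Hz.

9.33 Hz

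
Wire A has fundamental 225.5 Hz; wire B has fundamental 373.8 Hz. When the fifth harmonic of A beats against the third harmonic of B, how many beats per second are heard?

Fifth harmonic of the first: 5·225.5 = 1127.5 Hz.
Third harmonic of the second: 3·373.8 = 1121.4 Hz.
f_beat = |1127.5 − 1121.4| = 6.1 Hz.

6.1 Hz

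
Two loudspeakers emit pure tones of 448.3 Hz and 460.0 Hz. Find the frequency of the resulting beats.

11.7 Hz

Beats arise from superposition of two nearby frequencies; the beat rate is |f₁ − f₂|.
|448.3 − 460.0| = 11.7 Hz.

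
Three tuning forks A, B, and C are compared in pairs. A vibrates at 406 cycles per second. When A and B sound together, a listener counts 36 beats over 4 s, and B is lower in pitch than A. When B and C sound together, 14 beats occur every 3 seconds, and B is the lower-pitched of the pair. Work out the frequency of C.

A–B: Beat frequency = 36/4 = 9 Hz.
B is below A, so f_B = 406 − 9 = 397 Hz.
B–C: Beat frequency = 14/3 = 4.6667 Hz.
C is above B, so f_C = 397 + 4.6667 = 401.6667 Hz.

401.6667 Hz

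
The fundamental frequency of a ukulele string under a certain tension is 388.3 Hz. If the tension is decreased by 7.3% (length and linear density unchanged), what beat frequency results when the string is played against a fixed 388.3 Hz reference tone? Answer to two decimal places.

For a string, f ∝ √T, so the new frequency is 388.3·√0.927 = 373.8585 Hz.
f_beat = |373.8585 − 388.3| = 14.44 Hz.

14.44 Hz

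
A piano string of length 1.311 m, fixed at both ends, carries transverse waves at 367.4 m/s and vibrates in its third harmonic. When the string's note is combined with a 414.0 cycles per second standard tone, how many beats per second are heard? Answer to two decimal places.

6.37 Hz

For a string fixed at both ends, f_n = n·v/(2L) = 3·367.4/(2·1.311) = 420.3661 Hz.
f_beat = |420.3661 − 414.0| = 6.37 Hz.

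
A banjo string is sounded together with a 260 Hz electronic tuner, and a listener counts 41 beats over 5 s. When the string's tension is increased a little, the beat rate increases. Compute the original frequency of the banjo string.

Beat frequency = 41/5 = 8.2 Hz.
|f − 260| = 8.2, so the banjo string was at either 251.8 Hz or 268.2 Hz.
Higher tension means higher frequency; the adjustment raises the banjo string's frequency.
The beat rate rose, so the adjustment moved the banjo string further from 260 Hz — it was already above the reference.

268.2 Hz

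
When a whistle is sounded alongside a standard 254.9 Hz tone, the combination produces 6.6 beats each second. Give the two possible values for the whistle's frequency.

248.3 Hz or 261.5 Hz

|f − 254.9| = 6.6, so f = 254.9 ± 6.6.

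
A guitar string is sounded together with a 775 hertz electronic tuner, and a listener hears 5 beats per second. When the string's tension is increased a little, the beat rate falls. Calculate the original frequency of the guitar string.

770 Hz

|f − 775| = 5, so the guitar string was at either 770 Hz or 780 Hz.
Higher tension means higher frequency; the adjustment raises the guitar string's frequency.
The beat rate fell, so the adjustment moved the guitar string toward 775 Hz — it must have started below the reference.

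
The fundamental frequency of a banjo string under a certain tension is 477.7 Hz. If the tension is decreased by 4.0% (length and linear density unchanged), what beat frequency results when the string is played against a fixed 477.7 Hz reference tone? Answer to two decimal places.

9.65 Hz

For a string, f ∝ √T, so the new frequency is 477.7·√0.960 = 468.0485 Hz.
f_beat = |468.0485 − 477.7| = 9.65 Hz.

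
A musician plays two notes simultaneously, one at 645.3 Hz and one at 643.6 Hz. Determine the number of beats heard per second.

1.7 Hz

The beat frequency equals the magnitude of the frequency difference.
|645.3 − 643.6| = 1.7 Hz.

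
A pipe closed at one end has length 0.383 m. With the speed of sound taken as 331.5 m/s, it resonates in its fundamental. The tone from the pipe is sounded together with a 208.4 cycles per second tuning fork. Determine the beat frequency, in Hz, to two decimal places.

Closed pipe (odd harmonics): f_n = n·v/(4L) = 1·331.5/(4·0.383) = 216.3838 Hz.
f_beat = |216.3838 − 208.4| = 7.98 Hz.

7.98 Hz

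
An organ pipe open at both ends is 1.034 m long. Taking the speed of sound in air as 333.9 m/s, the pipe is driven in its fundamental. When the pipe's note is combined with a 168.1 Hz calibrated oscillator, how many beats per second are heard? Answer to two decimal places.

6.64 Hz

Open pipe: f_n = n·v/(2L) = 1·333.9/(2·1.034) = 161.4603 Hz.
f_beat = |161.4603 − 168.1| = 6.64 Hz.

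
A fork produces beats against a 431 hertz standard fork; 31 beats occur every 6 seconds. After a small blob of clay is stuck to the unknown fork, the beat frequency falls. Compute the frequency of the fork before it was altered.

436.1667 Hz

Beat frequency = 31/6 = 5.1667 Hz.
|f − 431| = 5.1667, so the fork was at either 425.8333 Hz or 436.1667 Hz.
Adding mass to a fork lowers its frequency; the adjustment lowers the fork's frequency.
The beat rate fell, so the adjustment moved the fork toward 431 Hz — it must have started above the reference.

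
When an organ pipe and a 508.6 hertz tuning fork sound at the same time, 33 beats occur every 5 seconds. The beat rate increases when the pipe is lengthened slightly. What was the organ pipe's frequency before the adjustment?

Beat frequency = 33/5 = 6.6 Hz.
|f − 508.6| = 6.6, so the organ pipe was at either 502 Hz or 515.2 Hz.
A longer pipe has a lower fundamental; the adjustment lowers the organ pipe's frequency.
The beat rate rose, so the adjustment moved the organ pipe further from 508.6 Hz — it was already below the reference.

502 Hz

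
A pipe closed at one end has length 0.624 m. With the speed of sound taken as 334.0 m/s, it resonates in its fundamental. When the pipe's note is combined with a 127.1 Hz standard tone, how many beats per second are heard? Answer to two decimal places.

6.71 Hz

Closed pipe (odd harmonics): f_n = n·v/(4L) = 1·334.0/(4·0.624) = 133.8141 Hz.
f_beat = |133.8141 − 127.1| = 6.71 Hz.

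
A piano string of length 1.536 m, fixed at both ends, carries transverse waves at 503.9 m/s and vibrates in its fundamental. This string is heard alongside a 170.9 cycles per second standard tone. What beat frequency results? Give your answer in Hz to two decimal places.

6.87 Hz

For a string fixed at both ends, f_n = n·v/(2L) = 1·503.9/(2·1.536) = 164.0299 Hz.
f_beat = |164.0299 − 170.9| = 6.87 Hz.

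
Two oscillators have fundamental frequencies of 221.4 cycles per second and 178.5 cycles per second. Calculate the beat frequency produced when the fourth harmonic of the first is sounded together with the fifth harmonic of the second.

6.9 Hz

Fourth harmonic of the first: 4·221.4 = 885.6 Hz.
Fifth harmonic of the second: 5·178.5 = 892.5 Hz.
f_beat = |885.6 − 892.5| = 6.9 Hz.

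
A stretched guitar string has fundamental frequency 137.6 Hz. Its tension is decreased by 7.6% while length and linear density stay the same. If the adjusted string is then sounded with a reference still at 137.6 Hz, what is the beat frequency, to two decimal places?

For a string, f ∝ √T, so the new frequency is 137.6·√0.924 = 132.2679 Hz.
f_beat = |132.2679 − 137.6| = 5.33 Hz.

5.33 Hz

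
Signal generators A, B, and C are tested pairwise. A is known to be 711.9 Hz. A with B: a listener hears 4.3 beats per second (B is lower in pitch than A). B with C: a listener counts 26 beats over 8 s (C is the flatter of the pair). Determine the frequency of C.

B is below A, so f_B = 711.9 − 4.3 = 707.6 Hz.
B–C: Beat frequency = 26/8 = 3.25 Hz.
C is below B, so f_C = 707.6 − 3.25 = 704.35 Hz.

704.35 Hz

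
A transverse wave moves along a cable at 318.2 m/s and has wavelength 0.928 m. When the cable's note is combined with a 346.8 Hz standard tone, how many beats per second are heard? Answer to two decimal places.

3.91 Hz

Source frequency f = v/λ = 318.2/0.928 = 342.8879 Hz.
f_beat = |342.8879 − 346.8| = 3.91 Hz.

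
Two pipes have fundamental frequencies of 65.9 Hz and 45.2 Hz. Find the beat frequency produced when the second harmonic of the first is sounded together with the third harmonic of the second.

Second harmonic of the first: 2·65.9 = 131.8 Hz.
Third harmonic of the second: 3·45.2 = 135.6 Hz.
f_beat = |131.8 − 135.6| = 3.8 Hz.

3.8 Hz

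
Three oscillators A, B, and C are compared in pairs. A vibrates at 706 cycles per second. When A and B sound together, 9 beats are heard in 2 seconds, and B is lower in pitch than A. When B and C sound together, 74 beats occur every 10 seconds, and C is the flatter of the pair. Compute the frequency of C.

694.1 Hz

A–B: Beat frequency = 9/2 = 4.5 Hz.
B is below A, so f_B = 706 − 4.5 = 701.5 Hz.
B–C: Beat frequency = 74/10 = 7.4 Hz.
C is below B, so f_C = 701.5 − 7.4 = 694.1 Hz.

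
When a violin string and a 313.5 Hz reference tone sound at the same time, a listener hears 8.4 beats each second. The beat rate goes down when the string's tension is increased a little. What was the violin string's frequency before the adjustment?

305.1 Hz

|f − 313.5| = 8.4, so the violin string was at either 305.1 Hz or 321.9 Hz.
Higher tension means higher frequency; the adjustment raises the violin string's frequency.
The beat rate fell, so the adjustment moved the violin string toward 313.5 Hz — it must have started below the reference.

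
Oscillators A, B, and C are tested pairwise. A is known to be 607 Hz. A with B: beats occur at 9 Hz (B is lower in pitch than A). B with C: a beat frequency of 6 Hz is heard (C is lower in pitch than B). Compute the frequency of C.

592 Hz

B is below A, so f_B = 607 − 9 = 598 Hz.
C is below B, so f_C = 598 − 6 = 592 Hz.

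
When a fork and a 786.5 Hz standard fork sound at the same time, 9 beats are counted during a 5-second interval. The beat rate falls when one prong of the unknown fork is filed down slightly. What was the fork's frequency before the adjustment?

Beat frequency = 9/5 = 1.8 Hz.
|f − 786.5| = 1.8, so the fork was at either 784.7 Hz or 788.3 Hz.
Filing a prong removes mass and raises the fork's frequency; the adjustment raises the fork's frequency.
The beat rate fell, so the adjustment moved the fork toward 786.5 Hz — it must have started below the reference.

784.7 Hz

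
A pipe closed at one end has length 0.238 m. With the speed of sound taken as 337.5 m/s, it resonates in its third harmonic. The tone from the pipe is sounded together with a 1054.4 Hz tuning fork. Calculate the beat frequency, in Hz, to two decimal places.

9.15 Hz

Closed pipe (odd harmonics): f_n = n·v/(4L) = 3·337.5/(4·0.238) = 1063.5504 Hz.
f_beat = |1063.5504 − 1054.4| = 9.15 Hz.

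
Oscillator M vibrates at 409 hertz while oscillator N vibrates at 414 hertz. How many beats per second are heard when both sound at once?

5 Hz

The beat frequency equals the magnitude of the frequency difference.
|409 − 414| = 5 Hz.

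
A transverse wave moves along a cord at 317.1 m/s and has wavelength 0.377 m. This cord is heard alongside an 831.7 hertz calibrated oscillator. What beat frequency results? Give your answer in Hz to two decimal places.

Source frequency f = v/λ = 317.1/0.377 = 841.1141 Hz.
f_beat = |841.1141 − 831.7| = 9.41 Hz.

9.41 Hz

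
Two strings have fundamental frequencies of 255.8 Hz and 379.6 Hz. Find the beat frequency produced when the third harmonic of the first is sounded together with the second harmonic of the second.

Third harmonic of the first: 3·255.8 = 767.4 Hz.
Second harmonic of the second: 2·379.6 = 759.2 Hz.
f_beat = |767.4 − 759.2| = 8.2 Hz.

8.2 Hz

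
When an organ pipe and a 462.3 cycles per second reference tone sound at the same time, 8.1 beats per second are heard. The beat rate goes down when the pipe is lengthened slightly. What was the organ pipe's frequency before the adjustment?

|f − 462.3| = 8.1, so the organ pipe was at either 454.2 Hz or 470.4 Hz.
A longer pipe has a lower fundamental; the adjustment lowers the organ pipe's frequency.
The beat rate fell, so the adjustment moved the organ pipe toward 462.3 Hz — it must have started above the reference.

470.4 Hz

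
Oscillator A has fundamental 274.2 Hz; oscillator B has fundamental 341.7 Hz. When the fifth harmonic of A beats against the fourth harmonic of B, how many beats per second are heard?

4.2 Hz

Fifth harmonic of the first: 5·274.2 = 1371.0 Hz.
Fourth harmonic of the second: 4·341.7 = 1366.8 Hz.
f_beat = |1371.0 − 1366.8| = 4.2 Hz.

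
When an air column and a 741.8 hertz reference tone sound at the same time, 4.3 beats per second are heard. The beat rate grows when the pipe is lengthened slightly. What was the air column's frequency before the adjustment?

737.5 Hz

|f − 741.8| = 4.3, so the air column was at either 737.5 Hz or 746.1 Hz.
A longer pipe has a lower fundamental; the adjustment lowers the air column's frequency.
The beat rate rose, so the adjustment moved the air column further from 741.8 Hz — it was already below the reference.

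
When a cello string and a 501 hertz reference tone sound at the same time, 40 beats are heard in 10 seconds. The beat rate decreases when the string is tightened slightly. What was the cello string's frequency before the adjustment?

497 Hz

Beat frequency = 40/10 = 4 Hz.
|f − 501| = 4, so the cello string was at either 497 Hz or 505 Hz.
Increasing tension raises a string's frequency; the adjustment raises the cello string's frequency.
The beat rate fell, so the adjustment moved the cello string toward 501 Hz — it must have started below the reference.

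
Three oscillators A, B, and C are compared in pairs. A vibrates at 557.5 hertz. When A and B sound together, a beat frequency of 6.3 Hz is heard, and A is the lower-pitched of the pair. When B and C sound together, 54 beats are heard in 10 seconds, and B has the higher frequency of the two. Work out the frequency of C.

B is above A, so f_B = 557.5 + 6.3 = 563.8 Hz.
B–C: Beat frequency = 54/10 = 5.4 Hz.
C is below B, so f_C = 563.8 − 5.4 = 558.4 Hz.

558.4 Hz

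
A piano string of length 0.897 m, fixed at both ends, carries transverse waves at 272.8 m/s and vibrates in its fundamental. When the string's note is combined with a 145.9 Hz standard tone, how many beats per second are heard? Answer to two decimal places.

For a string fixed at both ends, f_n = n·v/(2L) = 1·272.8/(2·0.897) = 152.0624 Hz.
f_beat = |152.0624 − 145.9| = 6.16 Hz.

6.16 Hz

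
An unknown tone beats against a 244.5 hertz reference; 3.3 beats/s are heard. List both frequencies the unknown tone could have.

241.2 Hz or 247.8 Hz

|f − 244.5| = 3.3, so f = 244.5 ± 3.3.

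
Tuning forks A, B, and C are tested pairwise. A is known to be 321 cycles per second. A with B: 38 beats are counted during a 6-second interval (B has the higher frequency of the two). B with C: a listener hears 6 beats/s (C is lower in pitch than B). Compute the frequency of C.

321.3333 Hz

A–B: Beat frequency = 38/6 = 6.3333 Hz.
B is above A, so f_B = 321 + 6.3333 = 327.3333 Hz.
C is below B, so f_C = 327.3333 − 6 = 321.3333 Hz.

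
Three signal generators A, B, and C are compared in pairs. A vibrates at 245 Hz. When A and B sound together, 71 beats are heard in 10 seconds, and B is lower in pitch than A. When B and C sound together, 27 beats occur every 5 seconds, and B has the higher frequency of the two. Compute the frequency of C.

232.5 Hz

A–B: Beat frequency = 71/10 = 7.1 Hz.
B is below A, so f_B = 245 − 7.1 = 237.9 Hz.
B–C: Beat frequency = 27/5 = 5.4 Hz.
C is below B, so f_C = 237.9 − 5.4 = 232.5 Hz.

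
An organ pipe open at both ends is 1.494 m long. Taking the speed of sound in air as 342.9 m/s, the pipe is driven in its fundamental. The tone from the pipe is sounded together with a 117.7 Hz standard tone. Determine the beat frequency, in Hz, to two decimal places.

Open pipe: f_n = n·v/(2L) = 1·342.9/(2·1.494) = 114.7590 Hz.
f_beat = |114.7590 − 117.7| = 2.94 Hz.

2.94 Hz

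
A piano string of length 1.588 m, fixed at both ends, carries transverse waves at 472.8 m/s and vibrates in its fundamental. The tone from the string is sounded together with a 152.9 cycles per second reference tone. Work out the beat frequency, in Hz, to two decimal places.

4.03 Hz

For a string fixed at both ends, f_n = n·v/(2L) = 1·472.8/(2·1.588) = 148.8665 Hz.
f_beat = |148.8665 − 152.9| = 4.03 Hz.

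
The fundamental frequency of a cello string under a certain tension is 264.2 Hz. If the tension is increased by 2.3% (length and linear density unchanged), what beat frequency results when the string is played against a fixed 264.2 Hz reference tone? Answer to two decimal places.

For a string, f ∝ √T, so the new frequency is 264.2·√1.023 = 267.2210 Hz.
f_beat = |267.2210 − 264.2| = 3.02 Hz.

3.02 Hz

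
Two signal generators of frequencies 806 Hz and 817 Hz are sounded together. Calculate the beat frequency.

11 Hz

f_beat = |f₁ − f₂|.
|806 − 817| = 11 Hz.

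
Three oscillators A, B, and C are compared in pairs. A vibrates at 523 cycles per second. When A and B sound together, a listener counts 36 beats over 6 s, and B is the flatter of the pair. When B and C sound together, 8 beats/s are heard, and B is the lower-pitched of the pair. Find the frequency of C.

A–B: Beat frequency = 36/6 = 6 Hz.
B is below A, so f_B = 523 − 6 = 517 Hz.
C is above B, so f_C = 517 + 8 = 525 Hz.

525 Hz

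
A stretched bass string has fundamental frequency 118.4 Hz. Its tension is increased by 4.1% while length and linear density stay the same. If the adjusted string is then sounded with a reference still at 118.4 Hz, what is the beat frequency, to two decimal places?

2.40 Hz

For a string, f ∝ √T, so the new frequency is 118.4·√1.041 = 120.8028 Hz.
f_beat = |120.8028 − 118.4| = 2.40 Hz.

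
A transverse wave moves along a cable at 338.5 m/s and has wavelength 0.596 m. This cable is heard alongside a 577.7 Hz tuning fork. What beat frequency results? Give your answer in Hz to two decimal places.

9.75 Hz

Source frequency f = v/λ = 338.5/0.596 = 567.9530 Hz.
f_beat = |567.9530 − 577.7| = 9.75 Hz.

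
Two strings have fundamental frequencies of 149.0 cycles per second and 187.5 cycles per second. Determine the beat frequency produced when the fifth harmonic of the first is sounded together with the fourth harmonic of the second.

Fifth harmonic of the first: 5·149.0 = 745.0 Hz.
Fourth harmonic of the second: 4·187.5 = 750.0 Hz.
f_beat = |745.0 − 750.0| = 5.0 Hz.

5.0 Hz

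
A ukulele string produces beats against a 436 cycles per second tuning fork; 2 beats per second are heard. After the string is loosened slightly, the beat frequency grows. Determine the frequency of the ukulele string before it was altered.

|f − 436| = 2, so the ukulele string was at either 434 Hz or 438 Hz.
Reducing tension lowers a string's frequency; the adjustment lowers the ukulele string's frequency.
The beat rate rose, so the adjustment moved the ukulele string further from 436 Hz — it was already below the reference.

434 Hz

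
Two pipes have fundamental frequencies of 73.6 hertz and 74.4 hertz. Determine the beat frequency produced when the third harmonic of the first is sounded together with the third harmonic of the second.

Third harmonic of the first: 3·73.6 = 220.8 Hz.
Third harmonic of the second: 3·74.4 = 223.2 Hz.
f_beat = |220.8 − 223.2| = 2.4 Hz.

2.4 Hz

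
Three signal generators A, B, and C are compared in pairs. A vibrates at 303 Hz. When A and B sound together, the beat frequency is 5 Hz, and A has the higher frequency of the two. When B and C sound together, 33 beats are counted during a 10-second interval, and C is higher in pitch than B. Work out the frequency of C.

B is below A, so f_B = 303 − 5 = 298 Hz.
B–C: Beat frequency = 33/10 = 3.3 Hz.
C is above B, so f_C = 298 + 3.3 = 301.3 Hz.

301.3 Hz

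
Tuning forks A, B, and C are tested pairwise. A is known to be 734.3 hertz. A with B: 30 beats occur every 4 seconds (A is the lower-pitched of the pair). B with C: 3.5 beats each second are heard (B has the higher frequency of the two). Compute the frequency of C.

738.3 Hz

A–B: Beat frequency = 30/4 = 7.5 Hz.
B is above A, so f_B = 734.3 + 7.5 = 741.8 Hz.
C is below B, so f_C = 741.8 − 3.5 = 738.3 Hz.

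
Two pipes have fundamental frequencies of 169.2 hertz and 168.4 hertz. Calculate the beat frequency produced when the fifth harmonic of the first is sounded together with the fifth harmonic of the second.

4.0 Hz

Fifth harmonic of the first: 5·169.2 = 846.0 Hz.
Fifth harmonic of the second: 5·168.4 = 842.0 Hz.
f_beat = |846.0 − 842.0| = 4.0 Hz.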